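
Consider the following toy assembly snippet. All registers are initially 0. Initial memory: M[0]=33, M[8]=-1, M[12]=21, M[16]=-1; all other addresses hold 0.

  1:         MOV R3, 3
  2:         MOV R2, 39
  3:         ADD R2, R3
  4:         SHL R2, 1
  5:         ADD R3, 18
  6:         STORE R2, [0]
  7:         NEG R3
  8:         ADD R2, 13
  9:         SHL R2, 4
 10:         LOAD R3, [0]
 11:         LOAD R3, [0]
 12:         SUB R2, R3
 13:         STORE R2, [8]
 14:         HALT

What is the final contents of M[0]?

MOV R3, 3 → R3=3
MOV R2, 39 → R2=39
ADD R2, R3 → R2=39+3=42
SHL R2, 1 → R2=42<<1=84
ADD R3, 18 → R3=3+18=21
STORE R2, [0] → M[0]=84
NEG R3 → R3=-(21)=-21
ADD R2, 13 → R2=84+13=97
SHL R2, 4 → R2=97<<4=1552
LOAD R3, [0] → R3=M[0]=84
LOAD R3, [0] → R3=M[0]=84
SUB R2, R3 → R2=1552-84=1468
STORE R2, [8] → M[8]=1468
halt.

84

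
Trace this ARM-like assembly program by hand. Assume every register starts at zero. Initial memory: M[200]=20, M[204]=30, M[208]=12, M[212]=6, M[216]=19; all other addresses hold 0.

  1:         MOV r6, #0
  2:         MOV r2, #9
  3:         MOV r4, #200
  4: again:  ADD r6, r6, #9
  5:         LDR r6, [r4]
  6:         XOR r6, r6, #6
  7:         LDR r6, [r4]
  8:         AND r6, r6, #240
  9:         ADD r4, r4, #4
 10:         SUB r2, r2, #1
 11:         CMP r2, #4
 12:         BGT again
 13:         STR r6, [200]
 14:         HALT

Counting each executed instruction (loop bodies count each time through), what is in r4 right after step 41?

r6=0
r2=9
r4=200
r6=0+9=9
r6=M[200]=20
r6=20^6=18
r6=M[200]=20
r6=20&240=16
r4=200+4=204
r2=9-1=8
CMP r2, #4  (cmp 8,4)
BGT again: taken
r6=16+9=25
r6=M[204]=30
r6=30^6=24
r6=M[204]=30
r6=30&240=16
r4=204+4=208
r2=8-1=7
CMP r2, #4  (cmp 7,4)
BGT again: taken
r6=16+9=25
r6=M[208]=12
r6=12^6=10
r6=M[208]=12
r6=12&240=0
r4=208+4=212
r2=7-1=6
CMP r2, #4  (cmp 6,4)
BGT again: taken
r6=0+9=9
r6=M[212]=6
r6=6^6=0
r6=M[212]=6
r6=6&240=0
r4=212+4=216
r2=6-1=5
CMP r2, #4  (cmp 5,4)
BGT again: taken
r6=0+9=9
r6=M[216]=19
After step 41: r4 = 216.

216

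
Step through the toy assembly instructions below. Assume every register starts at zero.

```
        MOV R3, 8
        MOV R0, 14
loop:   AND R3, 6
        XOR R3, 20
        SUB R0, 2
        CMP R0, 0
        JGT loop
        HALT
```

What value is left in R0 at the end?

0

MOV R3, 8 → R3=8
MOV R0, 14 → R0=14
AND R3, 6 → R3=8&6=0
XOR R3, 20 → R3=0^20=20
SUB R0, 2 → R0=14-2=12
CMP R0, 0  (cmp 12,0)
JGT loop: taken
AND R3, 6 → R3=20&6=4
XOR R3, 20 → R3=4^20=16
SUB R0, 2 → R0=12-2=10
CMP R0, 0  (cmp 10,0)
JGT loop: taken
AND R3, 6 → R3=16&6=0
XOR R3, 20 → R3=0^20=20
SUB R0, 2 → R0=10-2=8
CMP R0, 0  (cmp 8,0)
JGT loop: taken
AND R3, 6 → R3=20&6=4
XOR R3, 20 → R3=4^20=16
SUB R0, 2 → R0=8-2=6
CMP R0, 0  (cmp 6,0)
JGT loop: taken
AND R3, 6 → R3=16&6=0
XOR R3, 20 → R3=0^20=20
SUB R0, 2 → R0=6-2=4
CMP R0, 0  (cmp 4,0)
JGT loop: taken
AND R3, 6 → R3=20&6=4
XOR R3, 20 → R3=4^20=16
SUB R0, 2 → R0=4-2=2
CMP R0, 0  (cmp 2,0)
JGT loop: taken
AND R3, 6 → R3=16&6=0
XOR R3, 20 → R3=0^20=20
SUB R0, 2 → R0=2-2=0
CMP R0, 0  (cmp 0,0)
JGT loop: not taken
halt.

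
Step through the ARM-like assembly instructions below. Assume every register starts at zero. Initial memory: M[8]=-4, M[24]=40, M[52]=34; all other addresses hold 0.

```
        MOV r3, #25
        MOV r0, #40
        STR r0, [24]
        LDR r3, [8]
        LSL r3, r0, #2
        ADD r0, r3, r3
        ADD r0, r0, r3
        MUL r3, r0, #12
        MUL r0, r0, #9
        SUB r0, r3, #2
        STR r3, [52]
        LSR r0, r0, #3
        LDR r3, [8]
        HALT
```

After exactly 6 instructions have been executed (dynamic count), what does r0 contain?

320

after MOV r3, #25: r3=25
after MOV r0, #40: r0=40
STR r0, [24] → M[24]=40
after LDR r3, [8]: r3=M[8]=-4
after LSL r3, r0, #2: r3=40<<2=160
after ADD r0, r3, r3: r0=160+160=320
After step 6: r0 = 320.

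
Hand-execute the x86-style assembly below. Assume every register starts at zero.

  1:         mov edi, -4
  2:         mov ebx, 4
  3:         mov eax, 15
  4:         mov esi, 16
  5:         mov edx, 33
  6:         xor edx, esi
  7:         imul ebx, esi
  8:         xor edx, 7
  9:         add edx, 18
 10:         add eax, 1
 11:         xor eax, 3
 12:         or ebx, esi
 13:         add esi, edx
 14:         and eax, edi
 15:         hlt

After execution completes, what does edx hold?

72

after mov edi, -4: edi=-4
after mov ebx, 4: ebx=4
after mov eax, 15: eax=15
after mov esi, 16: esi=16
after mov edx, 33: edx=33
after xor edx, esi: edx=33^16=49
after imul ebx, esi: ebx=4*16=64
after xor edx, 7: edx=49^7=54
after add edx, 18: edx=54+18=72
after add eax, 1: eax=15+1=16
after xor eax, 3: eax=16^3=19
after or ebx, esi: ebx=64|16=80
after add esi, edx: esi=16+72=88
after and eax, edi: eax=19&(-4)=16
halt.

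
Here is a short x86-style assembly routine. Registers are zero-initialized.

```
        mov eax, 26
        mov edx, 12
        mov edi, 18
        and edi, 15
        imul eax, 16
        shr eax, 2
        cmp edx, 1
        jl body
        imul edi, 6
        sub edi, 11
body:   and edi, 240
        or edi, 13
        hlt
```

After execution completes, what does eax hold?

eax=26
edx=12
edi=18
edi=18&15=2
eax=26*16=416
eax=416>>2=104
cmp edx, 1  (cmp 12,1)
jl body: not taken
edi=2*6=12
edi=12-11=1
edi=1&240=0
edi=0|13=13
halt.

104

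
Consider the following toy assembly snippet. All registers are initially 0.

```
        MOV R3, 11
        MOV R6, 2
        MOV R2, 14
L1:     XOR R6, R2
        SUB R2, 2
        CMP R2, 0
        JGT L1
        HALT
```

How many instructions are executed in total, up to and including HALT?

32

R3=11
R6=2
R2=14
R6=2^14=12
R2=14-2=12
CMP R2, 0  (cmp 12,0)
JGT L1: taken
R6=12^12=0
R2=12-2=10
CMP R2, 0  (cmp 10,0)
JGT L1: taken
R6=0^10=10
R2=10-2=8
CMP R2, 0  (cmp 8,0)
JGT L1: taken
R6=10^8=2
R2=8-2=6
CMP R2, 0  (cmp 6,0)
JGT L1: taken
R6=2^6=4
R2=6-2=4
CMP R2, 0  (cmp 4,0)
JGT L1: taken
R6=4^4=0
R2=4-2=2
CMP R2, 0  (cmp 2,0)
JGT L1: taken
R6=0^2=2
R2=2-2=0
CMP R2, 0  (cmp 0,0)
JGT L1: not taken
halt.
Total executed instructions: 32.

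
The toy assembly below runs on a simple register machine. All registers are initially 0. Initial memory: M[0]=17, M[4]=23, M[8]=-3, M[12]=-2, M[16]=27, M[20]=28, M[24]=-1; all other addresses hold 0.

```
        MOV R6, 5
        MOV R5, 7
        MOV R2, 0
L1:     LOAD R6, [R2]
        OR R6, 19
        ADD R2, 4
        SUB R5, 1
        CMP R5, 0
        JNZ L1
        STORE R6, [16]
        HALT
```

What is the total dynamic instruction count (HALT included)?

47

R6=5
R5=7
R2=0
R6=M[0]=17
R6=17|19=19
R2=0+4=4
R5=7-1=6
CMP R5, 0  (cmp 6,0)
JNZ L1: taken
R6=M[4]=23
R6=23|19=23
R2=4+4=8
R5=6-1=5
CMP R5, 0  (cmp 5,0)
JNZ L1: taken
R6=M[8]=-3
R6=(-3)|19=-1
R2=8+4=12
R5=5-1=4
CMP R5, 0  (cmp 4,0)
JNZ L1: taken
R6=M[12]=-2
R6=(-2)|19=-1
R2=12+4=16
R5=4-1=3
CMP R5, 0  (cmp 3,0)
JNZ L1: taken
R6=M[16]=27
R6=27|19=27
R2=16+4=20
R5=3-1=2
CMP R5, 0  (cmp 2,0)
JNZ L1: taken
R6=M[20]=28
R6=28|19=31
R2=20+4=24
R5=2-1=1
CMP R5, 0  (cmp 1,0)
JNZ L1: taken
R6=M[24]=-1
R6=(-1)|19=-1
R2=24+4=28
R5=1-1=0
CMP R5, 0  (cmp 0,0)
JNZ L1: not taken
STORE R6, [16] → M[16]=-1
halt.
Total executed instructions: 47.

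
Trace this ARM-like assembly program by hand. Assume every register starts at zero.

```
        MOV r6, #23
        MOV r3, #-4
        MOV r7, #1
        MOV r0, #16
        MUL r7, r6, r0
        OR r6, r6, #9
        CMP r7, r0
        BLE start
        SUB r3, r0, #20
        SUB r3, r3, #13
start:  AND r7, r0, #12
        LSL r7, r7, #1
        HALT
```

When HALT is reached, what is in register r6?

MOV r6, #23 → r6=23
MOV r3, #-4 → r3=-4
MOV r7, #1 → r7=1
MOV r0, #16 → r0=16
MUL r7, r6, r0 → r7=23*16=368
OR r6, r6, #9 → r6=23|9=31
CMP r7, r0  (cmp 368,16)
BLE start: not taken
SUB r3, r0, #20 → r3=16-20=-4
SUB r3, r3, #13 → r3=(-4)-13=-17
AND r7, r0, #12 → r7=16&12=0
LSL r7, r7, #1 → r7=0<<1=0
halt.

31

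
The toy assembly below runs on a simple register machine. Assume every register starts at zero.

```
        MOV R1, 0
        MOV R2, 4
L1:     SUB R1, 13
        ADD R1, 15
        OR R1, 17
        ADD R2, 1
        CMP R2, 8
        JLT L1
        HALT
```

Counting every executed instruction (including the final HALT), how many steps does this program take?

MOV R1, 0 → R1=0
MOV R2, 4 → R2=4
SUB R1, 13 → R1=0-13=-13
ADD R1, 15 → R1=(-13)+15=2
OR R1, 17 → R1=2|17=19
ADD R2, 1 → R2=4+1=5
CMP R2, 8  (cmp 5,8)
JLT L1: taken
SUB R1, 13 → R1=19-13=6
ADD R1, 15 → R1=6+15=21
OR R1, 17 → R1=21|17=21
ADD R2, 1 → R2=5+1=6
CMP R2, 8  (cmp 6,8)
JLT L1: taken
SUB R1, 13 → R1=21-13=8
ADD R1, 15 → R1=8+15=23
OR R1, 17 → R1=23|17=23
ADD R2, 1 → R2=6+1=7
CMP R2, 8  (cmp 7,8)
JLT L1: taken
SUB R1, 13 → R1=23-13=10
ADD R1, 15 → R1=10+15=25
OR R1, 17 → R1=25|17=25
ADD R2, 1 → R2=7+1=8
CMP R2, 8  (cmp 8,8)
JLT L1: not taken
halt.
Total executed instructions: 27.

27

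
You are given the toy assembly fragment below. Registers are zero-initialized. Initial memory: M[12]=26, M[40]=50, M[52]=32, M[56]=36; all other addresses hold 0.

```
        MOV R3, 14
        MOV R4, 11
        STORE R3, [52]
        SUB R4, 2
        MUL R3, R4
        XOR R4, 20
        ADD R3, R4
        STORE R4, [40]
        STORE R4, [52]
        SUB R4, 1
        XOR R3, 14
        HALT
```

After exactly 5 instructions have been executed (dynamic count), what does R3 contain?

after MOV R3, 14: R3=14
after MOV R4, 11: R4=11
STORE R3, [52] → M[52]=14
after SUB R4, 2: R4=11-2=9
after MUL R3, R4: R3=14*9=126
After step 5: R3 = 126.

126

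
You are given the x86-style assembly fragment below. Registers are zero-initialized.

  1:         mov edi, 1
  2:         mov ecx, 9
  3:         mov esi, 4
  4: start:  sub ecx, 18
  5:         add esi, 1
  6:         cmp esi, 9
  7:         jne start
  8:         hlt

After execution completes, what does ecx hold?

-81

after mov edi, 1: edi=1
after mov ecx, 9: ecx=9
after mov esi, 4: esi=4
after sub ecx, 18: ecx=9-18=-9
after add esi, 1: esi=4+1=5
cmp esi, 9  (cmp 5,9)
jne start: taken
after sub ecx, 18: ecx=(-9)-18=-27
after add esi, 1: esi=5+1=6
cmp esi, 9  (cmp 6,9)
jne start: taken
after sub ecx, 18: ecx=(-27)-18=-45
after add esi, 1: esi=6+1=7
cmp esi, 9  (cmp 7,9)
jne start: taken
after sub ecx, 18: ecx=(-45)-18=-63
after add esi, 1: esi=7+1=8
cmp esi, 9  (cmp 8,9)
jne start: taken
after sub ecx, 18: ecx=(-63)-18=-81
after add esi, 1: esi=8+1=9
cmp esi, 9  (cmp 9,9)
jne start: not taken
halt.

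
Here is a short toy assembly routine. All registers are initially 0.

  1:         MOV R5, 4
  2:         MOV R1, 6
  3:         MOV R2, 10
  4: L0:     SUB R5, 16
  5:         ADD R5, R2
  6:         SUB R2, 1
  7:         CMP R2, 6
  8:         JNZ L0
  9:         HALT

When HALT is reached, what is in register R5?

-26

MOV R5, 4 → R5=4
MOV R1, 6 → R1=6
MOV R2, 10 → R2=10
SUB R5, 16 → R5=4-16=-12
ADD R5, R2 → R5=(-12)+10=-2
SUB R2, 1 → R2=10-1=9
CMP R2, 6  (cmp 9,6)
JNZ L0: taken
SUB R5, 16 → R5=(-2)-16=-18
ADD R5, R2 → R5=(-18)+9=-9
SUB R2, 1 → R2=9-1=8
CMP R2, 6  (cmp 8,6)
JNZ L0: taken
SUB R5, 16 → R5=(-9)-16=-25
ADD R5, R2 → R5=(-25)+8=-17
SUB R2, 1 → R2=8-1=7
CMP R2, 6  (cmp 7,6)
JNZ L0: taken
SUB R5, 16 → R5=(-17)-16=-33
ADD R5, R2 → R5=(-33)+7=-26
SUB R2, 1 → R2=7-1=6
CMP R2, 6  (cmp 6,6)
JNZ L0: not taken
halt.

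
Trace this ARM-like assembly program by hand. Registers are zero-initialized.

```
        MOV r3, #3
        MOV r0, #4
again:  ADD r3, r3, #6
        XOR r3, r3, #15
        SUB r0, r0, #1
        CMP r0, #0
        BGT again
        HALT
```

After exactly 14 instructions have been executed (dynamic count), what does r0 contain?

2

r3=3
r0=4
r3=3+6=9
r3=9^15=6
r0=4-1=3
CMP r0, #0  (cmp 3,0)
BGT again: taken
r3=6+6=12
r3=12^15=3
r0=3-1=2
CMP r0, #0  (cmp 2,0)
BGT again: taken
r3=3+6=9
r3=9^15=6
After step 14: r0 = 2.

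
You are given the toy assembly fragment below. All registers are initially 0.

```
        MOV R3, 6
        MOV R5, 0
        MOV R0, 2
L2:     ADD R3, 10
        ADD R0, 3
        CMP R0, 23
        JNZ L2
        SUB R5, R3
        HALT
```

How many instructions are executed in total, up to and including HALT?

after MOV R3, 6: R3=6
after MOV R5, 0: R5=0
after MOV R0, 2: R0=2
after ADD R3, 10: R3=6+10=16
after ADD R0, 3: R0=2+3=5
CMP R0, 23  (cmp 5,23)
JNZ L2: taken
after ADD R3, 10: R3=16+10=26
after ADD R0, 3: R0=5+3=8
CMP R0, 23  (cmp 8,23)
JNZ L2: taken
after ADD R3, 10: R3=26+10=36
after ADD R0, 3: R0=8+3=11
CMP R0, 23  (cmp 11,23)
JNZ L2: taken
after ADD R3, 10: R3=36+10=46
after ADD R0, 3: R0=11+3=14
CMP R0, 23  (cmp 14,23)
JNZ L2: taken
after ADD R3, 10: R3=46+10=56
after ADD R0, 3: R0=14+3=17
CMP R0, 23  (cmp 17,23)
JNZ L2: taken
after ADD R3, 10: R3=56+10=66
after ADD R0, 3: R0=17+3=20
CMP R0, 23  (cmp 20,23)
JNZ L2: taken
after ADD R3, 10: R3=66+10=76
after ADD R0, 3: R0=20+3=23
CMP R0, 23  (cmp 23,23)
JNZ L2: not taken
after SUB R5, R3: R5=0-76=-76
halt.
Total executed instructions: 33.

33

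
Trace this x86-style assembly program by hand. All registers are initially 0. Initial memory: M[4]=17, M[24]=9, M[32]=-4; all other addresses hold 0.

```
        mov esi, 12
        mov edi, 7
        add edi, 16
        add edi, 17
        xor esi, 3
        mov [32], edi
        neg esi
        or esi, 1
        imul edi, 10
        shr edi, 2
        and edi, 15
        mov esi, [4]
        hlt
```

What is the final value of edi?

4

esi=12
edi=7
edi=7+16=23
edi=23+17=40
esi=12^3=15
mov [32], edi → M[32]=40
esi=-(15)=-15
esi=(-15)|1=-15
edi=40*10=400
edi=400>>2=100
edi=100&15=4
esi=M[4]=17
halt.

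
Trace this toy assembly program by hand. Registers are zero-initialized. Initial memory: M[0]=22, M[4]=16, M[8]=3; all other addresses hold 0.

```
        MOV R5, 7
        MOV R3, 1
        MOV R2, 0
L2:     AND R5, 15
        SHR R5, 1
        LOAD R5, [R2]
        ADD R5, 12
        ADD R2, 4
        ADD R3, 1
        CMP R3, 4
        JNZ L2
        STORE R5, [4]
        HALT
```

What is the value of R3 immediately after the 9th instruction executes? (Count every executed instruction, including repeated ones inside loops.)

2

after MOV R5, 7: R5=7
after MOV R3, 1: R3=1
after MOV R2, 0: R2=0
after AND R5, 15: R5=7&15=7
after SHR R5, 1: R5=7>>1=3
after LOAD R5, [R2]: R5=M[0]=22
after ADD R5, 12: R5=22+12=34
after ADD R2, 4: R2=0+4=4
after ADD R3, 1: R3=1+1=2
After step 9: R3 = 2.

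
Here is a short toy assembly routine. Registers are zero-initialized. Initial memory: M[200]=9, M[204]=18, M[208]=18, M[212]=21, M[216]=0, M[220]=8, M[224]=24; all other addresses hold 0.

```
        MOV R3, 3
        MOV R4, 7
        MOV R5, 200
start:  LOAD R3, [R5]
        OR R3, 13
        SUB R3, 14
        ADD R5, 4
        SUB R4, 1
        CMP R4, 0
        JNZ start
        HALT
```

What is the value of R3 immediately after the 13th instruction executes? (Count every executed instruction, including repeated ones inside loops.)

17

R3=3
R4=7
R5=200
R3=M[200]=9
R3=9|13=13
R3=13-14=-1
R5=200+4=204
R4=7-1=6
CMP R4, 0  (cmp 6,0)
JNZ start: taken
R3=M[204]=18
R3=18|13=31
R3=31-14=17
After step 13: R3 = 17.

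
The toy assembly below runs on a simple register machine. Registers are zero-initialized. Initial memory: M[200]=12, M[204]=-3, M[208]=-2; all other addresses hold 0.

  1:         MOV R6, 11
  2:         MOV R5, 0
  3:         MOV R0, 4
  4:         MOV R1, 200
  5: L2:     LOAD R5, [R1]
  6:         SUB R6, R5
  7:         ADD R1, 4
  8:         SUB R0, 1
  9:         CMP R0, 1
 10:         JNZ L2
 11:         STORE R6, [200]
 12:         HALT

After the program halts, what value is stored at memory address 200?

4

MOV R6, 11 → R6=11
MOV R5, 0 → R5=0
MOV R0, 4 → R0=4
MOV R1, 200 → R1=200
LOAD R5, [R1] → R5=M[200]=12
SUB R6, R5 → R6=11-12=-1
ADD R1, 4 → R1=200+4=204
SUB R0, 1 → R0=4-1=3
CMP R0, 1  (cmp 3,1)
JNZ L2: taken
LOAD R5, [R1] → R5=M[204]=-3
SUB R6, R5 → R6=(-1)-(-3)=2
ADD R1, 4 → R1=204+4=208
SUB R0, 1 → R0=3-1=2
CMP R0, 1  (cmp 2,1)
JNZ L2: taken
LOAD R5, [R1] → R5=M[208]=-2
SUB R6, R5 → R6=2-(-2)=4
ADD R1, 4 → R1=208+4=212
SUB R0, 1 → R0=2-1=1
CMP R0, 1  (cmp 1,1)
JNZ L2: not taken
STORE R6, [200] → M[200]=4
halt.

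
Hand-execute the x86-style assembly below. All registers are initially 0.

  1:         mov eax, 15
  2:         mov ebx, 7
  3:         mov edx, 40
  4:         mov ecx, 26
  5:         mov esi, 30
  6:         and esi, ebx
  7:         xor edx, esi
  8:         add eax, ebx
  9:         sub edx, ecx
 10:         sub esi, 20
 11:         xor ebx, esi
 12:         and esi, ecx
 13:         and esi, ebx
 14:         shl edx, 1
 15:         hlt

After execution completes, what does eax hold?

after mov eax, 15: eax=15
after mov ebx, 7: ebx=7
after mov edx, 40: edx=40
after mov ecx, 26: ecx=26
after mov esi, 30: esi=30
after and esi, ebx: esi=30&7=6
after xor edx, esi: edx=40^6=46
after add eax, ebx: eax=15+7=22
after sub edx, ecx: edx=46-26=20
after sub esi, 20: esi=6-20=-14
after xor ebx, esi: ebx=7^(-14)=-11
after and esi, ecx: esi=(-14)&26=18
after and esi, ebx: esi=18&(-11)=16
after shl edx, 1: edx=20<<1=40
halt.

22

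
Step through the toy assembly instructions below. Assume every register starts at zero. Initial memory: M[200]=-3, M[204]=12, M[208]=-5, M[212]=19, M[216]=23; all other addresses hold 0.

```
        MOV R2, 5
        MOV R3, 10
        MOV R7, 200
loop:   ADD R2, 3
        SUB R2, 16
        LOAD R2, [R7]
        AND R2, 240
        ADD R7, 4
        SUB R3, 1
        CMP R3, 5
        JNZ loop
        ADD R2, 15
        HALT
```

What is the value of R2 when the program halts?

MOV R2, 5 → R2=5
MOV R3, 10 → R3=10
MOV R7, 200 → R7=200
ADD R2, 3 → R2=5+3=8
SUB R2, 16 → R2=8-16=-8
LOAD R2, [R7] → R2=M[200]=-3
AND R2, 240 → R2=(-3)&240=240
ADD R7, 4 → R7=200+4=204
SUB R3, 1 → R3=10-1=9
CMP R3, 5  (cmp 9,5)
JNZ loop: taken
ADD R2, 3 → R2=240+3=243
SUB R2, 16 → R2=243-16=227
LOAD R2, [R7] → R2=M[204]=12
AND R2, 240 → R2=12&240=0
ADD R7, 4 → R7=204+4=208
SUB R3, 1 → R3=9-1=8
CMP R3, 5  (cmp 8,5)
JNZ loop: taken
ADD R2, 3 → R2=0+3=3
SUB R2, 16 → R2=3-16=-13
LOAD R2, [R7] → R2=M[208]=-5
AND R2, 240 → R2=(-5)&240=240
ADD R7, 4 → R7=208+4=212
SUB R3, 1 → R3=8-1=7
CMP R3, 5  (cmp 7,5)
JNZ loop: taken
ADD R2, 3 → R2=240+3=243
SUB R2, 16 → R2=243-16=227
LOAD R2, [R7] → R2=M[212]=19
AND R2, 240 → R2=19&240=16
ADD R7, 4 → R7=212+4=216
SUB R3, 1 → R3=7-1=6
CMP R3, 5  (cmp 6,5)
JNZ loop: taken
ADD R2, 3 → R2=16+3=19
SUB R2, 16 → R2=19-16=3
LOAD R2, [R7] → R2=M[216]=23
AND R2, 240 → R2=23&240=16
ADD R7, 4 → R7=216+4=220
SUB R3, 1 → R3=6-1=5
CMP R3, 5  (cmp 5,5)
JNZ loop: not taken
ADD R2, 15 → R2=16+15=31
halt.

31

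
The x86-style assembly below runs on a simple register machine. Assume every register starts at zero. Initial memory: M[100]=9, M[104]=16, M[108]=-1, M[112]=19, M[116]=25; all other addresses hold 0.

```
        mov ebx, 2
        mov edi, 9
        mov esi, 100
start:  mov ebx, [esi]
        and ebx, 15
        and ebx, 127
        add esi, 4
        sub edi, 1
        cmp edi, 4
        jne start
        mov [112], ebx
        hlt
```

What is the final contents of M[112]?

mov ebx, 2 → ebx=2
mov edi, 9 → edi=9
mov esi, 100 → esi=100
mov ebx, [esi] → ebx=M[100]=9
and ebx, 15 → ebx=9&15=9
and ebx, 127 → ebx=9&127=9
add esi, 4 → esi=100+4=104
sub edi, 1 → edi=9-1=8
cmp edi, 4  (cmp 8,4)
jne start: taken
mov ebx, [esi] → ebx=M[104]=16
and ebx, 15 → ebx=16&15=0
and ebx, 127 → ebx=0&127=0
add esi, 4 → esi=104+4=108
sub edi, 1 → edi=8-1=7
cmp edi, 4  (cmp 7,4)
jne start: taken
mov ebx, [esi] → ebx=M[108]=-1
and ebx, 15 → ebx=(-1)&15=15
and ebx, 127 → ebx=15&127=15
add esi, 4 → esi=108+4=112
sub edi, 1 → edi=7-1=6
cmp edi, 4  (cmp 6,4)
jne start: taken
mov ebx, [esi] → ebx=M[112]=19
and ebx, 15 → ebx=19&15=3
and ebx, 127 → ebx=3&127=3
add esi, 4 → esi=112+4=116
sub edi, 1 → edi=6-1=5
cmp edi, 4  (cmp 5,4)
jne start: taken
mov ebx, [esi] → ebx=M[116]=25
and ebx, 15 → ebx=25&15=9
and ebx, 127 → ebx=9&127=9
add esi, 4 → esi=116+4=120
sub edi, 1 → edi=5-1=4
cmp edi, 4  (cmp 4,4)
jne start: not taken
mov [112], ebx → M[112]=9
halt.

9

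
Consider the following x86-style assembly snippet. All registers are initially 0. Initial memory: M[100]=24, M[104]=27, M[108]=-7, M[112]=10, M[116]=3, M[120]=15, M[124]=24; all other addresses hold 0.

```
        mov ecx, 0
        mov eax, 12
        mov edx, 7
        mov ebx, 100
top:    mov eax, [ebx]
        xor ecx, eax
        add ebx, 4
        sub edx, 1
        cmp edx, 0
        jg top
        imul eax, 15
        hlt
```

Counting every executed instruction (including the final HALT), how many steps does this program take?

mov ecx, 0 → ecx=0
mov eax, 12 → eax=12
mov edx, 7 → edx=7
mov ebx, 100 → ebx=100
mov eax, [ebx] → eax=M[100]=24
xor ecx, eax → ecx=0^24=24
add ebx, 4 → ebx=100+4=104
sub edx, 1 → edx=7-1=6
cmp edx, 0  (cmp 6,0)
jg top: taken
mov eax, [ebx] → eax=M[104]=27
xor ecx, eax → ecx=24^27=3
add ebx, 4 → ebx=104+4=108
sub edx, 1 → edx=6-1=5
cmp edx, 0  (cmp 5,0)
jg top: taken
mov eax, [ebx] → eax=M[108]=-7
xor ecx, eax → ecx=3^(-7)=-6
add ebx, 4 → ebx=108+4=112
sub edx, 1 → edx=5-1=4
cmp edx, 0  (cmp 4,0)
jg top: taken
mov eax, [ebx] → eax=M[112]=10
xor ecx, eax → ecx=(-6)^10=-16
add ebx, 4 → ebx=112+4=116
sub edx, 1 → edx=4-1=3
cmp edx, 0  (cmp 3,0)
jg top: taken
mov eax, [ebx] → eax=M[116]=3
xor ecx, eax → ecx=(-16)^3=-13
add ebx, 4 → ebx=116+4=120
sub edx, 1 → edx=3-1=2
cmp edx, 0  (cmp 2,0)
jg top: taken
mov eax, [ebx] → eax=M[120]=15
xor ecx, eax → ecx=(-13)^15=-4
add ebx, 4 → ebx=120+4=124
sub edx, 1 → edx=2-1=1
cmp edx, 0  (cmp 1,0)
jg top: taken
mov eax, [ebx] → eax=M[124]=24
xor ecx, eax → ecx=(-4)^24=-28
add ebx, 4 → ebx=124+4=128
sub edx, 1 → edx=1-1=0
cmp edx, 0  (cmp 0,0)
jg top: not taken
imul eax, 15 → eax=24*15=360
halt.
Total executed instructions: 48.

48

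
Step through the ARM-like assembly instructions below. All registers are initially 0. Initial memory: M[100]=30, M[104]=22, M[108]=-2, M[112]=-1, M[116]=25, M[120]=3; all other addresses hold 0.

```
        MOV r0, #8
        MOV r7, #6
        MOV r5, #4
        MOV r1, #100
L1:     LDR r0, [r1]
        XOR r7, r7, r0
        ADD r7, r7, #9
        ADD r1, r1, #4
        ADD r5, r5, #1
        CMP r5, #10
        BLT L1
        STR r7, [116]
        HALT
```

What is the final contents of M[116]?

107

MOV r0, #8 → r0=8
MOV r7, #6 → r7=6
MOV r5, #4 → r5=4
MOV r1, #100 → r1=100
LDR r0, [r1] → r0=M[100]=30
XOR r7, r7, r0 → r7=6^30=24
ADD r7, r7, #9 → r7=24+9=33
ADD r1, r1, #4 → r1=100+4=104
ADD r5, r5, #1 → r5=4+1=5
CMP r5, #10  (cmp 5,10)
BLT L1: taken
LDR r0, [r1] → r0=M[104]=22
XOR r7, r7, r0 → r7=33^22=55
ADD r7, r7, #9 → r7=55+9=64
ADD r1, r1, #4 → r1=104+4=108
ADD r5, r5, #1 → r5=5+1=6
CMP r5, #10  (cmp 6,10)
BLT L1: taken
LDR r0, [r1] → r0=M[108]=-2
XOR r7, r7, r0 → r7=64^(-2)=-66
ADD r7, r7, #9 → r7=(-66)+9=-57
ADD r1, r1, #4 → r1=108+4=112
ADD r5, r5, #1 → r5=6+1=7
CMP r5, #10  (cmp 7,10)
BLT L1: taken
LDR r0, [r1] → r0=M[112]=-1
XOR r7, r7, r0 → r7=(-57)^(-1)=56
ADD r7, r7, #9 → r7=56+9=65
ADD r1, r1, #4 → r1=112+4=116
ADD r5, r5, #1 → r5=7+1=8
CMP r5, #10  (cmp 8,10)
BLT L1: taken
LDR r0, [r1] → r0=M[116]=25
XOR r7, r7, r0 → r7=65^25=88
ADD r7, r7, #9 → r7=88+9=97
ADD r1, r1, #4 → r1=116+4=120
ADD r5, r5, #1 → r5=8+1=9
CMP r5, #10  (cmp 9,10)
BLT L1: taken
LDR r0, [r1] → r0=M[120]=3
XOR r7, r7, r0 → r7=97^3=98
ADD r7, r7, #9 → r7=98+9=107
ADD r1, r1, #4 → r1=120+4=124
ADD r5, r5, #1 → r5=9+1=10
CMP r5, #10  (cmp 10,10)
BLT L1: not taken
STR r7, [116] → M[116]=107
halt.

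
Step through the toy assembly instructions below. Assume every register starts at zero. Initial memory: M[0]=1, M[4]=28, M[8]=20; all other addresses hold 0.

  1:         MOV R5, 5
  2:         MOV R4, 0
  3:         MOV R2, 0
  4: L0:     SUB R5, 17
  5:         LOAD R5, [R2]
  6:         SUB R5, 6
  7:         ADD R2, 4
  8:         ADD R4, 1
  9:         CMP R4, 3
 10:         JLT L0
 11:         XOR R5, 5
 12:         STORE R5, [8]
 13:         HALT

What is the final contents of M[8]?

MOV R5, 5 → R5=5
MOV R4, 0 → R4=0
MOV R2, 0 → R2=0
SUB R5, 17 → R5=5-17=-12
LOAD R5, [R2] → R5=M[0]=1
SUB R5, 6 → R5=1-6=-5
ADD R2, 4 → R2=0+4=4
ADD R4, 1 → R4=0+1=1
CMP R4, 3  (cmp 1,3)
JLT L0: taken
SUB R5, 17 → R5=(-5)-17=-22
LOAD R5, [R2] → R5=M[4]=28
SUB R5, 6 → R5=28-6=22
ADD R2, 4 → R2=4+4=8
ADD R4, 1 → R4=1+1=2
CMP R4, 3  (cmp 2,3)
JLT L0: taken
SUB R5, 17 → R5=22-17=5
LOAD R5, [R2] → R5=M[8]=20
SUB R5, 6 → R5=20-6=14
ADD R2, 4 → R2=8+4=12
ADD R4, 1 → R4=2+1=3
CMP R4, 3  (cmp 3,3)
JLT L0: not taken
XOR R5, 5 → R5=14^5=11
STORE R5, [8] → M[8]=11
halt.

11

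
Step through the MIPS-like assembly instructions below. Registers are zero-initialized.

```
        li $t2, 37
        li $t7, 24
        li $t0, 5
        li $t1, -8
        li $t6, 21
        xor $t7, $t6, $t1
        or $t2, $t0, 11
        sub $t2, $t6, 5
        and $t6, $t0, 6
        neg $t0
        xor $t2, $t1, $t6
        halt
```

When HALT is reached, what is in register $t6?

4

$t2=37
$t7=24
$t0=5
$t1=-8
$t6=21
$t7=21^(-8)=-19
$t2=5|11=15
$t2=21-5=16
$t6=5&6=4
$t0=-(5)=-5
$t2=(-8)^4=-4
halt.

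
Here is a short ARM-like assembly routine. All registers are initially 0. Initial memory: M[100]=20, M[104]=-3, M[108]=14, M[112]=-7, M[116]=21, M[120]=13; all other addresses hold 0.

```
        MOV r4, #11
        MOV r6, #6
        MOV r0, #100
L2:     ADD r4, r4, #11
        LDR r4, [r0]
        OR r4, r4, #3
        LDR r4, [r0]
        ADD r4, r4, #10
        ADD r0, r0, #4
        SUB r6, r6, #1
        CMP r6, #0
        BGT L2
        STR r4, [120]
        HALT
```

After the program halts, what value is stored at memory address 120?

23

MOV r4, #11 → r4=11
MOV r6, #6 → r6=6
MOV r0, #100 → r0=100
ADD r4, r4, #11 → r4=11+11=22
LDR r4, [r0] → r4=M[100]=20
OR r4, r4, #3 → r4=20|3=23
LDR r4, [r0] → r4=M[100]=20
ADD r4, r4, #10 → r4=20+10=30
ADD r0, r0, #4 → r0=100+4=104
SUB r6, r6, #1 → r6=6-1=5
CMP r6, #0  (cmp 5,0)
BGT L2: taken
ADD r4, r4, #11 → r4=30+11=41
LDR r4, [r0] → r4=M[104]=-3
OR r4, r4, #3 → r4=(-3)|3=-1
LDR r4, [r0] → r4=M[104]=-3
ADD r4, r4, #10 → r4=(-3)+10=7
ADD r0, r0, #4 → r0=104+4=108
SUB r6, r6, #1 → r6=5-1=4
CMP r6, #0  (cmp 4,0)
BGT L2: taken
ADD r4, r4, #11 → r4=7+11=18
LDR r4, [r0] → r4=M[108]=14
OR r4, r4, #3 → r4=14|3=15
LDR r4, [r0] → r4=M[108]=14
ADD r4, r4, #10 → r4=14+10=24
ADD r0, r0, #4 → r0=108+4=112
SUB r6, r6, #1 → r6=4-1=3
CMP r6, #0  (cmp 3,0)
BGT L2: taken
ADD r4, r4, #11 → r4=24+11=35
LDR r4, [r0] → r4=M[112]=-7
OR r4, r4, #3 → r4=(-7)|3=-5
LDR r4, [r0] → r4=M[112]=-7
ADD r4, r4, #10 → r4=(-7)+10=3
ADD r0, r0, #4 → r0=112+4=116
SUB r6, r6, #1 → r6=3-1=2
CMP r6, #0  (cmp 2,0)
BGT L2: taken
ADD r4, r4, #11 → r4=3+11=14
LDR r4, [r0] → r4=M[116]=21
OR r4, r4, #3 → r4=21|3=23
LDR r4, [r0] → r4=M[116]=21
ADD r4, r4, #10 → r4=21+10=31
ADD r0, r0, #4 → r0=116+4=120
SUB r6, r6, #1 → r6=2-1=1
CMP r6, #0  (cmp 1,0)
BGT L2: taken
ADD r4, r4, #11 → r4=31+11=42
LDR r4, [r0] → r4=M[120]=13
OR r4, r4, #3 → r4=13|3=15
LDR r4, [r0] → r4=M[120]=13
ADD r4, r4, #10 → r4=13+10=23
ADD r0, r0, #4 → r0=120+4=124
SUB r6, r6, #1 → r6=1-1=0
CMP r6, #0  (cmp 0,0)
BGT L2: not taken
STR r4, [120] → M[120]=23
halt.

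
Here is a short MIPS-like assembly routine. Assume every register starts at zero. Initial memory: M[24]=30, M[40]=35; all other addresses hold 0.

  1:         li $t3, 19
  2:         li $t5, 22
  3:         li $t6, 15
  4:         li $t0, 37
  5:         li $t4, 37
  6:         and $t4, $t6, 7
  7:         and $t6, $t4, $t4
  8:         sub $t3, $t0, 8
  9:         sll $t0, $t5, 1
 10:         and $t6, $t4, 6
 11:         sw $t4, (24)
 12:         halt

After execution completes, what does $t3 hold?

29

after li $t3, 19: $t3=19
after li $t5, 22: $t5=22
after li $t6, 15: $t6=15
after li $t0, 37: $t0=37
after li $t4, 37: $t4=37
after and $t4, $t6, 7: $t4=15&7=7
after and $t6, $t4, $t4: $t6=7&7=7
after sub $t3, $t0, 8: $t3=37-8=29
after sll $t0, $t5, 1: $t0=22<<1=44
after and $t6, $t4, 6: $t6=7&6=6
sw $t4, (24) → M[24]=7
halt.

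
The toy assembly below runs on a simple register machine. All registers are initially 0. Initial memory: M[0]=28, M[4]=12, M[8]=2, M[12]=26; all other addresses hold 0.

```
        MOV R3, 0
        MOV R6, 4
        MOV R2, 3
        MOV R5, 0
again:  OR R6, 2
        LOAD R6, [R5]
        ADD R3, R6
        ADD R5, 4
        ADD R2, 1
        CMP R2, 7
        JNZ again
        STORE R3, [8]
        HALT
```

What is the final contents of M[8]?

68

R3=0
R6=4
R2=3
R5=0
R6=4|2=6
R6=M[0]=28
R3=0+28=28
R5=0+4=4
R2=3+1=4
CMP R2, 7  (cmp 4,7)
JNZ again: taken
R6=28|2=30
R6=M[4]=12
R3=28+12=40
R5=4+4=8
R2=4+1=5
CMP R2, 7  (cmp 5,7)
JNZ again: taken
R6=12|2=14
R6=M[8]=2
R3=40+2=42
R5=8+4=12
R2=5+1=6
CMP R2, 7  (cmp 6,7)
JNZ again: taken
R6=2|2=2
R6=M[12]=26
R3=42+26=68
R5=12+4=16
R2=6+1=7
CMP R2, 7  (cmp 7,7)
JNZ again: not taken
STORE R3, [8] → M[8]=68
halt.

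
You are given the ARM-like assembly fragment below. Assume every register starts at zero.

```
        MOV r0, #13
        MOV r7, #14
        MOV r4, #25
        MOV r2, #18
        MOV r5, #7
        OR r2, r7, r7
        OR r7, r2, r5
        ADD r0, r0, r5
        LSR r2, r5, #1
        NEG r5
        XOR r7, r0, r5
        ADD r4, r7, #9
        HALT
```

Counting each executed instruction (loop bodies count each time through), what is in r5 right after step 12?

r0=13
r7=14
r4=25
r2=18
r5=7
r2=14|14=14
r7=14|7=15
r0=13+7=20
r2=7>>1=3
r5=-(7)=-7
r7=20^(-7)=-19
r4=(-19)+9=-10
After step 12: r5 = -7.

-7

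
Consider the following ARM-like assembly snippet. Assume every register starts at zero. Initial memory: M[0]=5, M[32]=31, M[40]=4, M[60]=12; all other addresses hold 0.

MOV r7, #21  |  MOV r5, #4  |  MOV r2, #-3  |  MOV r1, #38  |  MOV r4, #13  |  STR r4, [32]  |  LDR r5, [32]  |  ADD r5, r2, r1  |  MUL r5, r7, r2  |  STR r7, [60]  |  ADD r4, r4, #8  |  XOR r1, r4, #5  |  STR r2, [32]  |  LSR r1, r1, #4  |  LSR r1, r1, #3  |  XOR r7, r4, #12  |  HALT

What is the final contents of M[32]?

-3

MOV r7, #21 → r7=21
MOV r5, #4 → r5=4
MOV r2, #-3 → r2=-3
MOV r1, #38 → r1=38
MOV r4, #13 → r4=13
STR r4, [32] → M[32]=13
LDR r5, [32] → r5=M[32]=13
ADD r5, r2, r1 → r5=(-3)+38=35
MUL r5, r7, r2 → r5=21*(-3)=-63
STR r7, [60] → M[60]=21
ADD r4, r4, #8 → r4=13+8=21
XOR r1, r4, #5 → r1=21^5=16
STR r2, [32] → M[32]=-3
LSR r1, r1, #4 → r1=16>>4=1
LSR r1, r1, #3 → r1=1>>3=0
XOR r7, r4, #12 → r7=21^12=25
halt.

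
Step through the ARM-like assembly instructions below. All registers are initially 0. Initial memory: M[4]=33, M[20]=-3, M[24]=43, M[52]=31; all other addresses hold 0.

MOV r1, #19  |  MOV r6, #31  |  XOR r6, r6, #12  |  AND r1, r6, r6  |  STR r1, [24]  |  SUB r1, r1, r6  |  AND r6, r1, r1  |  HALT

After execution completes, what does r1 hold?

0

r1=19
r6=31
r6=31^12=19
r1=19&19=19
STR r1, [24] → M[24]=19
r1=19-19=0
r6=0&0=0
halt.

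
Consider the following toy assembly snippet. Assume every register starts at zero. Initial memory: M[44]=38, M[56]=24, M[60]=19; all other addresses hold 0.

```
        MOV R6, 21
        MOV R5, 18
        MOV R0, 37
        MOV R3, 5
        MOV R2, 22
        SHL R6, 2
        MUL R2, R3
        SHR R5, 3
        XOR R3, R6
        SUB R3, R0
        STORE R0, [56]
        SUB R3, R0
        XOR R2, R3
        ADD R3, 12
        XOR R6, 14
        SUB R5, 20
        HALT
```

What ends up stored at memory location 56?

MOV R6, 21 → R6=21
MOV R5, 18 → R5=18
MOV R0, 37 → R0=37
MOV R3, 5 → R3=5
MOV R2, 22 → R2=22
SHL R6, 2 → R6=21<<2=84
MUL R2, R3 → R2=22*5=110
SHR R5, 3 → R5=18>>3=2
XOR R3, R6 → R3=5^84=81
SUB R3, R0 → R3=81-37=44
STORE R0, [56] → M[56]=37
SUB R3, R0 → R3=44-37=7
XOR R2, R3 → R2=110^7=105
ADD R3, 12 → R3=7+12=19
XOR R6, 14 → R6=84^14=90
SUB R5, 20 → R5=2-20=-18
halt.

37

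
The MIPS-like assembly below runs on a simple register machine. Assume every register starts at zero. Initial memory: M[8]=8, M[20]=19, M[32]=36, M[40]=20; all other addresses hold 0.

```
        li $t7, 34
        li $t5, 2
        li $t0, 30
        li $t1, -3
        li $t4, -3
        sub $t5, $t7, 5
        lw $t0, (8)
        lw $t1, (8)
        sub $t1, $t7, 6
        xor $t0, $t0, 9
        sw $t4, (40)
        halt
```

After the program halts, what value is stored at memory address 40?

after li $t7, 34: $t7=34
after li $t5, 2: $t5=2
after li $t0, 30: $t0=30
after li $t1, -3: $t1=-3
after li $t4, -3: $t4=-3
after sub $t5, $t7, 5: $t5=34-5=29
after lw $t0, (8): $t0=M[8]=8
after lw $t1, (8): $t1=M[8]=8
after sub $t1, $t7, 6: $t1=34-6=28
after xor $t0, $t0, 9: $t0=8^9=1
sw $t4, (40) → M[40]=-3
halt.

-3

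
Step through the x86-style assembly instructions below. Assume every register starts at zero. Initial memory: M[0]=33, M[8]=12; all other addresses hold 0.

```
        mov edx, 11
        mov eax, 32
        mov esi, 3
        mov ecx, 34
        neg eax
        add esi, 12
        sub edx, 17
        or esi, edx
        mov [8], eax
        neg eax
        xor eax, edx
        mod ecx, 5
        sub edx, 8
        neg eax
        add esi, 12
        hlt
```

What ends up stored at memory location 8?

-32

mov edx, 11 → edx=11
mov eax, 32 → eax=32
mov esi, 3 → esi=3
mov ecx, 34 → ecx=34
neg eax → eax=-(32)=-32
add esi, 12 → esi=3+12=15
sub edx, 17 → edx=11-17=-6
or esi, edx → esi=15|(-6)=-1
mov [8], eax → M[8]=-32
neg eax → eax=-(-32)=32
xor eax, edx → eax=32^(-6)=-38
mod ecx, 5 → ecx=34%5=4
sub edx, 8 → edx=(-6)-8=-14
neg eax → eax=-(-38)=38
add esi, 12 → esi=(-1)+12=11
halt.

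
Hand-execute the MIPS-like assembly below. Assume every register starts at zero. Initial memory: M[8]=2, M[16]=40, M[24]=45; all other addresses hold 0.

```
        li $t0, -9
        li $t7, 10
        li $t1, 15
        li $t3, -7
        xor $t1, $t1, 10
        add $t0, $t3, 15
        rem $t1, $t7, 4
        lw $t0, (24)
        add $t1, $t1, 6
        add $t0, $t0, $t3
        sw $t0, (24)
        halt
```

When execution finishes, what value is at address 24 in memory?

li $t0, -9 → $t0=-9
li $t7, 10 → $t7=10
li $t1, 15 → $t1=15
li $t3, -7 → $t3=-7
xor $t1, $t1, 10 → $t1=15^10=5
add $t0, $t3, 15 → $t0=(-7)+15=8
rem $t1, $t7, 4 → $t1=10%4=2
lw $t0, (24) → $t0=M[24]=45
add $t1, $t1, 6 → $t1=2+6=8
add $t0, $t0, $t3 → $t0=45+(-7)=38
sw $t0, (24) → M[24]=38
halt.

38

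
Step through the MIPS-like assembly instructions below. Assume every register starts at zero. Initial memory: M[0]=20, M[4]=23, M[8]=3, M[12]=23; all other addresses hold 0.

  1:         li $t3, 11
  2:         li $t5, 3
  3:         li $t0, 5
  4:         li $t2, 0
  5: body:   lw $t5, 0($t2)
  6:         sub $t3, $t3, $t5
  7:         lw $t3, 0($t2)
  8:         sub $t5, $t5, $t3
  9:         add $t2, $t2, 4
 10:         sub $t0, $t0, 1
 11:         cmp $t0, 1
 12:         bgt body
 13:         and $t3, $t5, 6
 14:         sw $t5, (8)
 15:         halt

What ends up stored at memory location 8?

0

li $t3, 11 → $t3=11
li $t5, 3 → $t5=3
li $t0, 5 → $t0=5
li $t2, 0 → $t2=0
lw $t5, 0($t2) → $t5=M[0]=20
sub $t3, $t3, $t5 → $t3=11-20=-9
lw $t3, 0($t2) → $t3=M[0]=20
sub $t5, $t5, $t3 → $t5=20-20=0
add $t2, $t2, 4 → $t2=0+4=4
sub $t0, $t0, 1 → $t0=5-1=4
cmp $t0, 1  (cmp 4,1)
bgt body: taken
lw $t5, 0($t2) → $t5=M[4]=23
sub $t3, $t3, $t5 → $t3=20-23=-3
lw $t3, 0($t2) → $t3=M[4]=23
sub $t5, $t5, $t3 → $t5=23-23=0
add $t2, $t2, 4 → $t2=4+4=8
sub $t0, $t0, 1 → $t0=4-1=3
cmp $t0, 1  (cmp 3,1)
bgt body: taken
lw $t5, 0($t2) → $t5=M[8]=3
sub $t3, $t3, $t5 → $t3=23-3=20
lw $t3, 0($t2) → $t3=M[8]=3
sub $t5, $t5, $t3 → $t5=3-3=0
add $t2, $t2, 4 → $t2=8+4=12
sub $t0, $t0, 1 → $t0=3-1=2
cmp $t0, 1  (cmp 2,1)
bgt body: taken
lw $t5, 0($t2) → $t5=M[12]=23
sub $t3, $t3, $t5 → $t3=3-23=-20
lw $t3, 0($t2) → $t3=M[12]=23
sub $t5, $t5, $t3 → $t5=23-23=0
add $t2, $t2, 4 → $t2=12+4=16
sub $t0, $t0, 1 → $t0=2-1=1
cmp $t0, 1  (cmp 1,1)
bgt body: not taken
and $t3, $t5, 6 → $t3=0&6=0
sw $t5, (8) → M[8]=0
halt.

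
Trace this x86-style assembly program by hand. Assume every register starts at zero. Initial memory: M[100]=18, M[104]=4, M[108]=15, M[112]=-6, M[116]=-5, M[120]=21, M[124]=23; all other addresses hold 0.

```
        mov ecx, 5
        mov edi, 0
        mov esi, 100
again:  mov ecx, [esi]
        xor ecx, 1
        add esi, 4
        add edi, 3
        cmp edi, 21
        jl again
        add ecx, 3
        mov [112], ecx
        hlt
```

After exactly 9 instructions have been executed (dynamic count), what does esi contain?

104

ecx=5
edi=0
esi=100
ecx=M[100]=18
ecx=18^1=19
esi=100+4=104
edi=0+3=3
cmp edi, 21  (cmp 3,21)
jl again: taken
After step 9: esi = 104.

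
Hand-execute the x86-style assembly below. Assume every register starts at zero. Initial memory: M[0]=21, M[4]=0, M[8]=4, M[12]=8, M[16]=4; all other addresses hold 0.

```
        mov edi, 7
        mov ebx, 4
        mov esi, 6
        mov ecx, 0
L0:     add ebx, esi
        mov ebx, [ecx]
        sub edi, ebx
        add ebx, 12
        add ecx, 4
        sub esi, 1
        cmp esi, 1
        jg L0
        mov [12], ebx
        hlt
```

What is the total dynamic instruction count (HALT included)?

46

mov edi, 7 → edi=7
mov ebx, 4 → ebx=4
mov esi, 6 → esi=6
mov ecx, 0 → ecx=0
add ebx, esi → ebx=4+6=10
mov ebx, [ecx] → ebx=M[0]=21
sub edi, ebx → edi=7-21=-14
add ebx, 12 → ebx=21+12=33
add ecx, 4 → ecx=0+4=4
sub esi, 1 → esi=6-1=5
cmp esi, 1  (cmp 5,1)
jg L0: taken
add ebx, esi → ebx=33+5=38
mov ebx, [ecx] → ebx=M[4]=0
sub edi, ebx → edi=(-14)-0=-14
add ebx, 12 → ebx=0+12=12
add ecx, 4 → ecx=4+4=8
sub esi, 1 → esi=5-1=4
cmp esi, 1  (cmp 4,1)
jg L0: taken
add ebx, esi → ebx=12+4=16
mov ebx, [ecx] → ebx=M[8]=4
sub edi, ebx → edi=(-14)-4=-18
add ebx, 12 → ebx=4+12=16
add ecx, 4 → ecx=8+4=12
sub esi, 1 → esi=4-1=3
cmp esi, 1  (cmp 3,1)
jg L0: taken
add ebx, esi → ebx=16+3=19
mov ebx, [ecx] → ebx=M[12]=8
sub edi, ebx → edi=(-18)-8=-26
add ebx, 12 → ebx=8+12=20
add ecx, 4 → ecx=12+4=16
sub esi, 1 → esi=3-1=2
cmp esi, 1  (cmp 2,1)
jg L0: taken
add ebx, esi → ebx=20+2=22
mov ebx, [ecx] → ebx=M[16]=4
sub edi, ebx → edi=(-26)-4=-30
add ebx, 12 → ebx=4+12=16
add ecx, 4 → ecx=16+4=20
sub esi, 1 → esi=2-1=1
cmp esi, 1  (cmp 1,1)
jg L0: not taken
mov [12], ebx → M[12]=16
halt.
Total executed instructions: 46.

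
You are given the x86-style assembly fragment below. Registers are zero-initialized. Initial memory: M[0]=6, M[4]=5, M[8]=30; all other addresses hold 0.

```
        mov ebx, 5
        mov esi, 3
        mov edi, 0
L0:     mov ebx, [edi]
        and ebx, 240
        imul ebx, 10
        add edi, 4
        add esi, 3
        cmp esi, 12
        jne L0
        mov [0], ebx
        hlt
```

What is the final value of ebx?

160

ebx=5
esi=3
edi=0
ebx=M[0]=6
ebx=6&240=0
ebx=0*10=0
edi=0+4=4
esi=3+3=6
cmp esi, 12  (cmp 6,12)
jne L0: taken
ebx=M[4]=5
ebx=5&240=0
ebx=0*10=0
edi=4+4=8
esi=6+3=9
cmp esi, 12  (cmp 9,12)
jne L0: taken
ebx=M[8]=30
ebx=30&240=16
ebx=16*10=160
edi=8+4=12
esi=9+3=12
cmp esi, 12  (cmp 12,12)
jne L0: not taken
mov [0], ebx → M[0]=160
halt.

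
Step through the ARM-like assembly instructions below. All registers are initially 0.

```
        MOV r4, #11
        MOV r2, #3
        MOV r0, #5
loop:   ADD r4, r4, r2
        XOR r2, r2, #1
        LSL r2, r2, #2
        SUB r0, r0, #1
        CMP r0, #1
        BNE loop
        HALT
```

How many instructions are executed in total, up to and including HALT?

MOV r4, #11 → r4=11
MOV r2, #3 → r2=3
MOV r0, #5 → r0=5
ADD r4, r4, r2 → r4=11+3=14
XOR r2, r2, #1 → r2=3^1=2
LSL r2, r2, #2 → r2=2<<2=8
SUB r0, r0, #1 → r0=5-1=4
CMP r0, #1  (cmp 4,1)
BNE loop: taken
ADD r4, r4, r2 → r4=14+8=22
XOR r2, r2, #1 → r2=8^1=9
LSL r2, r2, #2 → r2=9<<2=36
SUB r0, r0, #1 → r0=4-1=3
CMP r0, #1  (cmp 3,1)
BNE loop: taken
ADD r4, r4, r2 → r4=22+36=58
XOR r2, r2, #1 → r2=36^1=37
LSL r2, r2, #2 → r2=37<<2=148
SUB r0, r0, #1 → r0=3-1=2
CMP r0, #1  (cmp 2,1)
BNE loop: taken
ADD r4, r4, r2 → r4=58+148=206
XOR r2, r2, #1 → r2=148^1=149
LSL r2, r2, #2 → r2=149<<2=596
SUB r0, r0, #1 → r0=2-1=1
CMP r0, #1  (cmp 1,1)
BNE loop: not taken
halt.
Total executed instructions: 28.

28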